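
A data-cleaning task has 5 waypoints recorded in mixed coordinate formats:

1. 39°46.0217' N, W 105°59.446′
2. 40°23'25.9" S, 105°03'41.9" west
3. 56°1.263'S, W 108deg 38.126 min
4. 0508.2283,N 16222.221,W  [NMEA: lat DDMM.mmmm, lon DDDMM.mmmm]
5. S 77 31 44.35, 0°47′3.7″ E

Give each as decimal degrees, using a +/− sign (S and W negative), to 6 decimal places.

1. 39.767028, -105.990767
2. -40.390528, -105.061639
3. -56.021050, -108.635433
4. 5.137138, -162.370350
5. -77.528986, 0.784361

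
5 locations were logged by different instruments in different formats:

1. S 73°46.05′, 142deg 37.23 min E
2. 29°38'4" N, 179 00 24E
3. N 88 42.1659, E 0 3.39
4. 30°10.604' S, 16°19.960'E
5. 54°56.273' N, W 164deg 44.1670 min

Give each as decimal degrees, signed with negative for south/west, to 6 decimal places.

1. -73.767500, 142.620500
2. 29.634444, 179.006667
3. 88.702765, 0.056500
4. -30.176733, 16.332667
5. 54.937883, -164.736117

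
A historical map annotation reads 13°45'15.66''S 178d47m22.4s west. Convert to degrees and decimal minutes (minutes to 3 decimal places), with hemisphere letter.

Lat: seconds/60 = 0.26100; minutes = 45 + 0.26100 = 45.26100
Longitude: 47 + 22.4/60 = 47.37333′

13° 45.261′ S, 178° 47.373′ W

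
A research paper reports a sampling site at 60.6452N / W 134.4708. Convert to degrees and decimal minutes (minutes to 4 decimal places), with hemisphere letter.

60° 38.7120′ N, 134° 28.2480′ W

Latitude: fractional part 0.645200 → 38.712000 minutes
λ: minutes = (134.470800 − 134) × 60 = 28.248000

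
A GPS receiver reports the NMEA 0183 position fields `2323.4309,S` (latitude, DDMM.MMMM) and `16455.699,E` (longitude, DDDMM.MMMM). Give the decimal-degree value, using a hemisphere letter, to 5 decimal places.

Latitude: degrees = first 2 digits = 23, minutes = 23.4309; 23 + 23.4309/60 = 23.390515
λ: degrees = first 3 digits = 164, minutes = 55.699; 164 + 55.699/60 = 164.928317

23.39052° S, 164.92832° E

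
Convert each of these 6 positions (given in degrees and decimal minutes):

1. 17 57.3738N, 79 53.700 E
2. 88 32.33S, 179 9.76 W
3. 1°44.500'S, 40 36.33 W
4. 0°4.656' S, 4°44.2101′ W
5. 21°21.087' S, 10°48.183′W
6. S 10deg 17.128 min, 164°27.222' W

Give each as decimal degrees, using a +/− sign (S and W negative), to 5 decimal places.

Point 1:
  Lat: 17 + 57.3738/60 = 17.956230
  N ⇒ keep positive
  Longitude: 79 + 53.7/60 = 79.895000
  E → positive
Point 2:
  Lat: 32.33′ = 0.538833°; total 88.538833
  S ⇒ negate
  Lon: 9.76′ = 0.162667°; total 179.162667
  W → negative
Point 3:
  Lat: 44.5′ = 0.741667°; total 1.741667
  S ⇒ negate
  Lon: 40 + 36.33/60 = 40.605500
  W ⇒ negate
Point 4:
  φ: 0 + 4.656/60 = 0.077600
  S ⇒ negate
  Lon: 44.2101′ = 0.736835°; total 4.736835
  W → negative
Point 5:
  φ: 21 + 21.087/60 = 21.351450
  hemisphere S, so the sign is −
  λ: 48.183′ = 0.803050°; total 10.803050
  W ⇒ negate
Point 6:
  Latitude: 17.128′ = 0.285467°; total 10.285467
  S → negative
  λ: 27.222′ = 0.453700°; total 164.453700
  W ⇒ negate

1. 17.95623, 79.89500
2. -88.53883, -179.16267
3. -1.74167, -40.60550
4. -0.07760, -4.73684
5. -21.35145, -10.80305
6. -10.28547, -164.45370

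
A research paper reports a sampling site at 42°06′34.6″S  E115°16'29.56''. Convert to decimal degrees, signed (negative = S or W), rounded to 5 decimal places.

-42.10961, 115.27488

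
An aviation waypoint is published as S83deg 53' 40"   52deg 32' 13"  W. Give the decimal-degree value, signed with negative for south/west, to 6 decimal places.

Lat: 83° + 53/60 + 40/3600 = 83 + 0.883333 + 0.011111 = 83.8944444
S → negative
Lon: 52 + 32/60 + 13/3600 = 52.5369444
hemisphere W, so the sign is −

-83.894444, -52.536944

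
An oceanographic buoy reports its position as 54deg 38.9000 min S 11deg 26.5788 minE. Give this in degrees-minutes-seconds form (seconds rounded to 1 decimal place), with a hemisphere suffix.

Latitude: fractional minutes 0.90000 × 60 = 54.000″
Longitude: fractional minutes 0.57880 × 60 = 34.728″

54°38′54.0″ S, 11°26′34.7″ E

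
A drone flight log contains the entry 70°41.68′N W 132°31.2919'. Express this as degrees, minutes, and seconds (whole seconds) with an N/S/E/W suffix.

70°41′41″ N, 132°31′18″ W

Lat: fractional minutes 0.68000 × 60 = 40.80″
Longitude: 31.29190′ → 31′ and 0.29190 × 60 = 17.51″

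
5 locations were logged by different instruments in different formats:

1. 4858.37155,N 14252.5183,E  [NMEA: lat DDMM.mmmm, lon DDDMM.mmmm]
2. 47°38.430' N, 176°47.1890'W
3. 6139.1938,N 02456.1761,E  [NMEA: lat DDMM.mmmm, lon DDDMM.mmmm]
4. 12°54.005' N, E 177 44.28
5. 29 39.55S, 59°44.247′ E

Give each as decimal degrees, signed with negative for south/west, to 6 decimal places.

1. 48.972859, 142.875305
2. 47.640500, -176.786483
3. 61.653230, 24.936268
4. 12.900083, 177.738000
5. -29.659167, 59.737450

Point 1:
  Latitude: degrees = first 2 digits = 48, minutes = 58.37155; 48 + 58.37155/60 = 48.9728592
  N → positive
  Longitude: split at 3 digits → 142° and 52.5183′; 142 + 52.5183/60 = 142.8753050
  E → positive
Point 2:
  Lat: 47 + 38.43/60 = 47.6405000
  N ⇒ keep positive
  λ: 47.189′ = 0.786483°; total 176.7864833
  W → negative
Point 3:
  Lat: degrees = first 2 digits = 61, minutes = 39.1938; 61 + 39.1938/60 = 61.6532300
  N → positive
  Lon: degrees = first 3 digits = 24, minutes = 56.1761; 24 + 56.1761/60 = 24.9362683
  E ⇒ keep positive
Point 4:
  φ: 54.005′ = 0.900083°; total 12.9000833
  N → positive
  λ: 44.28′ = 0.738000°; total 177.7380000
  E → positive
Point 5:
  Lat: 29 + 39.55/60 = 29.6591667
  S → negative
  λ: 59 + 44.247/60 = 59.7374500
  E → positive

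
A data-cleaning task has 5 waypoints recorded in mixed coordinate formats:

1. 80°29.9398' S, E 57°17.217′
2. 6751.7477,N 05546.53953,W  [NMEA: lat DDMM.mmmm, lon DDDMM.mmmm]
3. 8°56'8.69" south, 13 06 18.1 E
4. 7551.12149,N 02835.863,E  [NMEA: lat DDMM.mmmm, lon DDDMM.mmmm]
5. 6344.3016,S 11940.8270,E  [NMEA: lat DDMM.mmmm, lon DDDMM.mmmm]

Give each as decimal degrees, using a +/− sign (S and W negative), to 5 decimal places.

1. -80.49900, 57.28695
2. 67.86246, -55.77566
3. -8.93575, 13.10503
4. 75.85202, 28.59772
5. -63.73836, 119.68045

Point 1:
  Latitude: 80 + 29.9398/60 = 80.498997
  hemisphere S, so the sign is −
  λ: 57 + 17.217/60 = 57.286950
  E ⇒ keep positive
Point 2:
  Lat: split at 2 digits → 67° and 51.7477′; 67 + 51.7477/60 = 67.862462
  N → positive
  Lon: degrees = first 3 digits = 55, minutes = 46.53953; 55 + 46.53953/60 = 55.775659
  W → negative
Point 3:
  Lat: 8° + 56/60 + 8.69/3600 = 8 + 0.933333 + 0.002414 = 8.935747
  S ⇒ negate
  λ: 6′ + 18.1″ = 6.30167′; 13 + 6.30167/60 = 13.105028
  E ⇒ keep positive
Point 4:
  φ: degrees = first 2 digits = 75, minutes = 51.12149; 75 + 51.12149/60 = 75.852025
  N → positive
  Longitude: degrees = first 3 digits = 28, minutes = 35.863; 28 + 35.863/60 = 28.597717
  E → positive
Point 5:
  Latitude: degrees = first 2 digits = 63, minutes = 44.3016; 63 + 44.3016/60 = 63.738360
  S → negative
  Lon: degrees = first 3 digits = 119, minutes = 40.827; 119 + 40.827/60 = 119.680450
  E ⇒ keep positive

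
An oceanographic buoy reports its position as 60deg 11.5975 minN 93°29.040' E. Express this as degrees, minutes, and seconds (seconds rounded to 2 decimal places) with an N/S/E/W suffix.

60°11′35.85″ N, 93°29′2.40″ E

φ: 11.59750′ → 11′ and 0.59750 × 60 = 35.8500″
Longitude: 29.04000′ → 29′ and 0.04000 × 60 = 2.4000″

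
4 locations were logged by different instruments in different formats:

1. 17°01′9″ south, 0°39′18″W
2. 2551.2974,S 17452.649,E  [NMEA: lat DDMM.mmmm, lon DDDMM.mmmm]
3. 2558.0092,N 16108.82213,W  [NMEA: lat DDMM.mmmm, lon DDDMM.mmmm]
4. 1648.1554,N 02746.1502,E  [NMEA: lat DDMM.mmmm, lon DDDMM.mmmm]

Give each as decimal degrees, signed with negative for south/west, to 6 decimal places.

Point 1:
  φ: 17 + 1/60 + 9/3600 = 17.0191667
  S → negative
  Lon: 39′ + 18″ = 39.30000′; 0 + 39.30000/60 = 0.6550000
  W → negative
Point 2:
  Lat: split at 2 digits → 25° and 51.2974′; 25 + 51.2974/60 = 25.8549567
  hemisphere S, so the sign is −
  Longitude: degrees = first 3 digits = 174, minutes = 52.649; 174 + 52.649/60 = 174.8774833
  E ⇒ keep positive
Point 3:
  Lat: split at 2 digits → 25° and 58.0092′; 25 + 58.0092/60 = 25.9668200
  N ⇒ keep positive
  Lon: degrees = first 3 digits = 161, minutes = 8.82213; 161 + 8.82213/60 = 161.1470355
  W ⇒ negate
Point 4:
  Lat: degrees = first 2 digits = 16, minutes = 48.1554; 16 + 48.1554/60 = 16.8025900
  N ⇒ keep positive
  λ: degrees = first 3 digits = 27, minutes = 46.1502; 27 + 46.1502/60 = 27.7691700
  E ⇒ keep positive

1. -17.019167, -0.655000
2. -25.854957, 174.877483
3. 25.966820, -161.147036
4. 16.802590, 27.769170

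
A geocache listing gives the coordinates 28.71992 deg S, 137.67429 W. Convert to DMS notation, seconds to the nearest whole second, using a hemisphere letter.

Lat: 0.719920 × 60 = 43.19520′ → 43′, remainder × 60 = 11.71″
Longitude: whole degrees 137; 40.45740′ → 40′ and 27.44″

28°43′12″ S, 137°40′27″ W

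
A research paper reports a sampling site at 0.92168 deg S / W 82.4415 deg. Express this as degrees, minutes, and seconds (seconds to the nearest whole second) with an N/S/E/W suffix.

φ: whole degrees 0; 55.30080′ → 55′ and 18.05″
Longitude: whole degrees 82; 26.49000′ → 26′ and 29.40″

0°55′18″ S, 82°26′29″ W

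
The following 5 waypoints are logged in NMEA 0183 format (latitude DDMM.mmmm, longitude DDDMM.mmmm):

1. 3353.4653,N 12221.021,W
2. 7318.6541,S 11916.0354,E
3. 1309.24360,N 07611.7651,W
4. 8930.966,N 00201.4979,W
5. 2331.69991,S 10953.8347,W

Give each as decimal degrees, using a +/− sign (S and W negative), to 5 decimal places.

1. 33.89109, -122.35035
2. -73.31090, 119.26726
3. 13.15406, -76.19609
4. 89.51610, -2.02497
5. -23.52833, -109.89725

Point 1:
  φ: degrees = first 2 digits = 33, minutes = 53.4653; 33 + 53.4653/60 = 33.891088
  N → positive
  λ: degrees = first 3 digits = 122, minutes = 21.021; 122 + 21.021/60 = 122.350350
  W → negative
Point 2:
  Latitude: split at 2 digits → 73° and 18.6541′; 73 + 18.6541/60 = 73.310902
  S ⇒ negate
  λ: split at 3 digits → 119° and 16.0354′; 119 + 16.0354/60 = 119.267257
  E → positive
Point 3:
  φ: split at 2 digits → 13° and 9.2436′; 13 + 9.2436/60 = 13.154060
  N → positive
  Lon: degrees = first 3 digits = 76, minutes = 11.7651; 76 + 11.7651/60 = 76.196085
  W ⇒ negate
Point 4:
  φ: split at 2 digits → 89° and 30.966′; 89 + 30.966/60 = 89.516100
  N ⇒ keep positive
  λ: split at 3 digits → 002° and 1.4979′; 2 + 1.4979/60 = 2.024965
  W → negative
Point 5:
  φ: split at 2 digits → 23° and 31.69991′; 23 + 31.69991/60 = 23.528332
  hemisphere S, so the sign is −
  λ: degrees = first 3 digits = 109, minutes = 53.8347; 109 + 53.8347/60 = 109.897245
  W → negative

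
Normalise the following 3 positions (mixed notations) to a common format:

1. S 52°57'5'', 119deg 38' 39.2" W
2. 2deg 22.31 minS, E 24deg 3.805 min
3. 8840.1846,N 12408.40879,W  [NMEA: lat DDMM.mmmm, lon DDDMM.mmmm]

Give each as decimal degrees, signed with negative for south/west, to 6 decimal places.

Point 1:
  Lat: 52 + 57/60 + 5/3600 = 52.9513889
  hemisphere S, so the sign is −
  Longitude: 119 + 38/60 + 39.2/3600 = 119.6442222
  W → negative
Point 2:
  Lat: 22.31′ = 0.371833°; total 2.3718333
  hemisphere S, so the sign is −
  λ: 3.805′ = 0.063417°; total 24.0634167
  E ⇒ keep positive
Point 3:
  φ: degrees = first 2 digits = 88, minutes = 40.1846; 88 + 40.1846/60 = 88.6697433
  N → positive
  Longitude: degrees = first 3 digits = 124, minutes = 8.40879; 124 + 8.40879/60 = 124.1401465
  W → negative

1. -52.951389, -119.644222
2. -2.371833, 24.063417
3. 88.669743, -124.140147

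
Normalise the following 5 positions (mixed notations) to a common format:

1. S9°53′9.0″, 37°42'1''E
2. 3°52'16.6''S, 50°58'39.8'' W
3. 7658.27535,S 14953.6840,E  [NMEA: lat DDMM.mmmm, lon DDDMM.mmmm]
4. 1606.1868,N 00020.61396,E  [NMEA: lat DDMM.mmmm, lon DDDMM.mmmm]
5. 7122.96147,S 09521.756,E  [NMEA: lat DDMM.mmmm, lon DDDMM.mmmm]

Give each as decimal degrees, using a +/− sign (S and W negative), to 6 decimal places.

1. -9.885833, 37.700278
2. -3.871278, -50.977722
3. -76.971256, 149.894733
4. 16.103113, 0.343566
5. -71.382691, 95.362600

Point 1:
  Lat: 53′ + 9″ = 53.15000′; 9 + 53.15000/60 = 9.8858333
  S → negative
  λ: 37° + 42/60 + 1/3600 = 37 + 0.700000 + 0.000278 = 37.7002778
  E → positive
Point 2:
  Latitude: 3° + 52/60 + 16.6/3600 = 3 + 0.866667 + 0.004611 = 3.8712778
  hemisphere S, so the sign is −
  Lon: 58′ + 39.8″ = 58.66333′; 50 + 58.66333/60 = 50.9777222
  W ⇒ negate
Point 3:
  Lat: split at 2 digits → 76° and 58.27535′; 76 + 58.27535/60 = 76.9712558
  S → negative
  Longitude: degrees = first 3 digits = 149, minutes = 53.684; 149 + 53.684/60 = 149.8947333
  E ⇒ keep positive
Point 4:
  φ: degrees = first 2 digits = 16, minutes = 6.1868; 16 + 6.1868/60 = 16.1031133
  N ⇒ keep positive
  Lon: split at 3 digits → 000° and 20.61396′; 0 + 20.61396/60 = 0.3435660
  E ⇒ keep positive
Point 5:
  Lat: split at 2 digits → 71° and 22.96147′; 71 + 22.96147/60 = 71.3826912
  S ⇒ negate
  λ: split at 3 digits → 095° and 21.756′; 95 + 21.756/60 = 95.3626000
  E ⇒ keep positive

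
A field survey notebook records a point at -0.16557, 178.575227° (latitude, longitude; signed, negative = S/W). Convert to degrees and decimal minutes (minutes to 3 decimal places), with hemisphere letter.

0° 9.934′ S, 178° 34.514′ E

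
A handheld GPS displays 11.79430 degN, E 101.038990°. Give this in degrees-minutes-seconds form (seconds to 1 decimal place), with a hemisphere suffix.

11°47′39.5″ N, 101°02′20.4″ E

φ: 0.794300° → 47.65800′; 0.65800 × 60 = 39.480″
λ: whole degrees 101; 2.33940′ → 2′ and 20.364″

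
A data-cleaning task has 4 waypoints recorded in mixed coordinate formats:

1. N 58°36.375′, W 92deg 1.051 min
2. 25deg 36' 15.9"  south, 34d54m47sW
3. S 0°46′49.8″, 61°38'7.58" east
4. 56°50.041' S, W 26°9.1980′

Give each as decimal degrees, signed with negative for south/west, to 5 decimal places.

1. 58.60625, -92.01752
2. -25.60442, -34.91306
3. -0.78050, 61.63544
4. -56.83402, -26.15330

Point 1:
  Latitude: 58 + 36.375/60 = 58.606250
  N ⇒ keep positive
  Longitude: 92 + 1.051/60 = 92.017517
  W ⇒ negate
Point 2:
  φ: 36′ + 15.9″ = 36.26500′; 25 + 36.26500/60 = 25.604417
  S ⇒ negate
  Lon: 34 + 54/60 + 47/3600 = 34.913056
  W ⇒ negate
Point 3:
  Lat: 0° + 46/60 + 49.8/3600 = 0 + 0.766667 + 0.013833 = 0.780500
  hemisphere S, so the sign is −
  λ: 61° + 38/60 + 7.58/3600 = 61 + 0.633333 + 0.002106 = 61.635439
  E → positive
Point 4:
  φ: 56 + 50.041/60 = 56.834017
  S ⇒ negate
  Lon: 9.198′ = 0.153300°; total 26.153300
  W → negative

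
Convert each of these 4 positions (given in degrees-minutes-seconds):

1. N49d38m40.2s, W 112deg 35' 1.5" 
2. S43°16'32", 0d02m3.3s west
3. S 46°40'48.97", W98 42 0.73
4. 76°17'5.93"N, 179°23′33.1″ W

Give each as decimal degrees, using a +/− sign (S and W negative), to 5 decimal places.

1. 49.64450, -112.58375
2. -43.27556, -0.03425
3. -46.68027, -98.70020
4. 76.28498, -179.39253

Point 1:
  Lat: 49° + 38/60 + 40.2/3600 = 49 + 0.633333 + 0.011167 = 49.644500
  N → positive
  Lon: 35′ + 1.5″ = 35.02500′; 112 + 35.02500/60 = 112.583750
  hemisphere W, so the sign is −
Point 2:
  Latitude: 43 + 16/60 + 32/3600 = 43.275556
  S → negative
  Longitude: 0 + 2/60 + 3.3/3600 = 0.034250
  W ⇒ negate
Point 3:
  φ: 40′ + 48.97″ = 40.81617′; 46 + 40.81617/60 = 46.680269
  hemisphere S, so the sign is −
  λ: 98 + 42/60 + 0.73/3600 = 98.700203
  hemisphere W, so the sign is −
Point 4:
  Latitude: 76° + 17/60 + 5.93/3600 = 76 + 0.283333 + 0.001647 = 76.284981
  N ⇒ keep positive
  λ: 179 + 23/60 + 33.1/3600 = 179.392528
  W ⇒ negate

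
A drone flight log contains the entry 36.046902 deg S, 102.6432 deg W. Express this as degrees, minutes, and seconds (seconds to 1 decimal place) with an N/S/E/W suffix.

36°02′48.8″ S, 102°38′35.5″ W

φ: 0.046902 × 60 = 2.81412′ → 2′, remainder × 60 = 48.847″
Longitude: 0.643200° → 38.59200′; 0.59200 × 60 = 35.520″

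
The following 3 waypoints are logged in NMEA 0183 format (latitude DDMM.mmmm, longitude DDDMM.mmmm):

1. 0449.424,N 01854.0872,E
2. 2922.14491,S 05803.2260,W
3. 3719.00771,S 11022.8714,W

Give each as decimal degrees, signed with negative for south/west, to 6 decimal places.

1. 4.823733, 18.901453
2. -29.369082, -58.053767
3. -37.316795, -110.381190

Point 1:
  Latitude: split at 2 digits → 04° and 49.424′; 4 + 49.424/60 = 4.8237333
  N ⇒ keep positive
  Lon: degrees = first 3 digits = 18, minutes = 54.0872; 18 + 54.0872/60 = 18.9014533
  E ⇒ keep positive
Point 2:
  Lat: split at 2 digits → 29° and 22.14491′; 29 + 22.14491/60 = 29.3690818
  S → negative
  Lon: split at 3 digits → 058° and 3.226′; 58 + 3.226/60 = 58.0537667
  W ⇒ negate
Point 3:
  Lat: split at 2 digits → 37° and 19.00771′; 37 + 19.00771/60 = 37.3167952
  S → negative
  Lon: degrees = first 3 digits = 110, minutes = 22.8714; 110 + 22.8714/60 = 110.3811900
  W ⇒ negate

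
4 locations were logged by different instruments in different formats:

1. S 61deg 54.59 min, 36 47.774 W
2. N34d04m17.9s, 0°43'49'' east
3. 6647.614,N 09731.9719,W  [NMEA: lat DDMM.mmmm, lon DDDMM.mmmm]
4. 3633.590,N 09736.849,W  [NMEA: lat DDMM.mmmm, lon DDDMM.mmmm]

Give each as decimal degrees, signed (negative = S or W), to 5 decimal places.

Point 1:
  Lat: 54.59′ = 0.909833°; total 61.909833
  S → negative
  Lon: 36 + 47.774/60 = 36.796233
  W ⇒ negate
Point 2:
  Latitude: 34° + 4/60 + 17.9/3600 = 34 + 0.066667 + 0.004972 = 34.071639
  N → positive
  Lon: 0° + 43/60 + 49/3600 = 0 + 0.716667 + 0.013611 = 0.730278
  E ⇒ keep positive
Point 3:
  φ: split at 2 digits → 66° and 47.614′; 66 + 47.614/60 = 66.793567
  N → positive
  Lon: split at 3 digits → 097° and 31.9719′; 97 + 31.9719/60 = 97.532865
  W → negative
Point 4:
  Lat: degrees = first 2 digits = 36, minutes = 33.59; 36 + 33.59/60 = 36.559833
  N ⇒ keep positive
  λ: split at 3 digits → 097° and 36.849′; 97 + 36.849/60 = 97.614150
  W ⇒ negate

1. -61.90983, -36.79623
2. 34.07164, 0.73028
3. 66.79357, -97.53287
4. 36.55983, -97.61415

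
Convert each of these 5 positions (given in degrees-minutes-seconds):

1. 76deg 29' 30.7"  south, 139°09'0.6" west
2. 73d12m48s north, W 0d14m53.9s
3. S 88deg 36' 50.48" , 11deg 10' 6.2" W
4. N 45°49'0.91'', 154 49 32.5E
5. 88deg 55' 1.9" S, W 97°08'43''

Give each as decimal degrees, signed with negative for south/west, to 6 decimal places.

Point 1:
  φ: 76 + 29/60 + 30.7/3600 = 76.4918611
  S → negative
  λ: 9′ + 0.6″ = 9.01000′; 139 + 9.01000/60 = 139.1501667
  hemisphere W, so the sign is −
Point 2:
  Lat: 73 + 12/60 + 48/3600 = 73.2133333
  N → positive
  Lon: 14′ + 53.9″ = 14.89833′; 0 + 14.89833/60 = 0.2483056
  W ⇒ negate
Point 3:
  Lat: 36′ + 50.48″ = 36.84133′; 88 + 36.84133/60 = 88.6140222
  hemisphere S, so the sign is −
  λ: 11° + 10/60 + 6.2/3600 = 11 + 0.166667 + 0.001722 = 11.1683889
  W → negative
Point 4:
  Latitude: 45 + 49/60 + 0.91/3600 = 45.8169194
  N ⇒ keep positive
  Lon: 154° + 49/60 + 32.5/3600 = 154 + 0.816667 + 0.009028 = 154.8256944
  E ⇒ keep positive
Point 5:
  Latitude: 55′ + 1.9″ = 55.03167′; 88 + 55.03167/60 = 88.9171944
  S ⇒ negate
  λ: 8′ + 43″ = 8.71667′; 97 + 8.71667/60 = 97.1452778
  hemisphere W, so the sign is −

1. -76.491861, -139.150167
2. 73.213333, -0.248306
3. -88.614022, -11.168389
4. 45.816919, 154.825694
5. -88.917194, -97.145278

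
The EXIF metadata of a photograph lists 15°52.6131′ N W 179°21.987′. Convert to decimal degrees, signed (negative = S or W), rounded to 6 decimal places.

Latitude: 52.6131′ = 0.876885°; total 15.8768850
N → positive
Longitude: 179 + 21.987/60 = 179.3664500
hemisphere W, so the sign is −

15.876885, -179.366450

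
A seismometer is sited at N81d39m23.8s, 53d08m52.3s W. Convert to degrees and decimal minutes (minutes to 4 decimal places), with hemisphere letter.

φ: seconds/60 = 0.39667; minutes = 39 + 0.39667 = 39.396667
Longitude: seconds/60 = 0.87167; minutes = 8 + 0.87167 = 8.871667

81° 39.3967′ N, 53° 8.8717′ W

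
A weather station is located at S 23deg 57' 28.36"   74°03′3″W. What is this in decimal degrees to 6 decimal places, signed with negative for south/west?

Latitude: 57′ + 28.36″ = 57.47267′; 23 + 57.47267/60 = 23.9578778
hemisphere S, so the sign is −
Lon: 74 + 3/60 + 3/3600 = 74.0508333
hemisphere W, so the sign is −

-23.957878, -74.050833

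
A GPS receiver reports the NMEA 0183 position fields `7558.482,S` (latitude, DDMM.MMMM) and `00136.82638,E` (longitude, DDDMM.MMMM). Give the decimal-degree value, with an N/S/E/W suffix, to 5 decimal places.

φ: degrees = first 2 digits = 75, minutes = 58.482; 75 + 58.482/60 = 75.974700
Longitude: split at 3 digits → 001° and 36.82638′; 1 + 36.82638/60 = 1.613773

75.97470° S, 1.61377° E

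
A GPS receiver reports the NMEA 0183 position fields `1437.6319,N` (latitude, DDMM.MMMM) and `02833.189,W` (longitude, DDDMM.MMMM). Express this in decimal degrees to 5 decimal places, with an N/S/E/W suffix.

φ: degrees = first 2 digits = 14, minutes = 37.6319; 14 + 37.6319/60 = 14.627198
λ: split at 3 digits → 028° and 33.189′; 28 + 33.189/60 = 28.553150

14.62720° N, 28.55315° W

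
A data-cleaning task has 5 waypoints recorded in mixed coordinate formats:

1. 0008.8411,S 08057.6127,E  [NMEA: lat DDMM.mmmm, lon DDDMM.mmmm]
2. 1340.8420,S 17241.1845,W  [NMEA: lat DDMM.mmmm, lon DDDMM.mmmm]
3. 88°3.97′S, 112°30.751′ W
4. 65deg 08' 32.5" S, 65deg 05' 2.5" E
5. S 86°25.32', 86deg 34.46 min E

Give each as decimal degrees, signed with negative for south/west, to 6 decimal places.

Point 1:
  Latitude: split at 2 digits → 00° and 8.8411′; 0 + 8.8411/60 = 0.1473517
  hemisphere S, so the sign is −
  λ: split at 3 digits → 080° and 57.6127′; 80 + 57.6127/60 = 80.9602117
  E ⇒ keep positive
Point 2:
  Lat: split at 2 digits → 13° and 40.842′; 13 + 40.842/60 = 13.6807000
  hemisphere S, so the sign is −
  λ: split at 3 digits → 172° and 41.1845′; 172 + 41.1845/60 = 172.6864083
  W ⇒ negate
Point 3:
  Lat: 88 + 3.97/60 = 88.0661667
  hemisphere S, so the sign is −
  Longitude: 30.751′ = 0.512517°; total 112.5125167
  W → negative
Point 4:
  φ: 65° + 8/60 + 32.5/3600 = 65 + 0.133333 + 0.009028 = 65.1423611
  hemisphere S, so the sign is −
  Lon: 5′ + 2.5″ = 5.04167′; 65 + 5.04167/60 = 65.0840278
  E → positive
Point 5:
  Latitude: 25.32′ = 0.422000°; total 86.4220000
  S ⇒ negate
  Lon: 86 + 34.46/60 = 86.5743333
  E ⇒ keep positive

1. -0.147352, 80.960212
2. -13.680700, -172.686408
3. -88.066167, -112.512517
4. -65.142361, 65.084028
5. -86.422000, 86.574333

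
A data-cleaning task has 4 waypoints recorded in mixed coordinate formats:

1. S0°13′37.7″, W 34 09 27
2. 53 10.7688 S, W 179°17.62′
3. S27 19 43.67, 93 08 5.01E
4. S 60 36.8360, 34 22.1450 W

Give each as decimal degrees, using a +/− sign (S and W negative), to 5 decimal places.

Point 1:
  Lat: 0 + 13/60 + 37.7/3600 = 0.227139
  S ⇒ negate
  Longitude: 9′ + 27″ = 9.45000′; 34 + 9.45000/60 = 34.157500
  hemisphere W, so the sign is −
Point 2:
  φ: 10.7688′ = 0.179480°; total 53.179480
  hemisphere S, so the sign is −
  Lon: 179 + 17.62/60 = 179.293667
  W → negative
Point 3:
  Latitude: 19′ + 43.67″ = 19.72783′; 27 + 19.72783/60 = 27.328797
  hemisphere S, so the sign is −
  Lon: 8′ + 5.01″ = 8.08350′; 93 + 8.08350/60 = 93.134725
  E ⇒ keep positive
Point 4:
  Latitude: 60 + 36.836/60 = 60.613933
  hemisphere S, so the sign is −
  Lon: 34 + 22.145/60 = 34.369083
  W → negative

1. -0.22714, -34.15750
2. -53.17948, -179.29367
3. -27.32880, 93.13473
4. -60.61393, -34.36908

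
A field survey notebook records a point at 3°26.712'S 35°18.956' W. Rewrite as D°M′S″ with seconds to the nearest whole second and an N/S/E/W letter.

Latitude: 26.71200′ → 26′ and 0.71200 × 60 = 42.72″
λ: 18.95600′ → 18′ and 0.95600 × 60 = 57.36″

3°26′43″ S, 35°18′57″ W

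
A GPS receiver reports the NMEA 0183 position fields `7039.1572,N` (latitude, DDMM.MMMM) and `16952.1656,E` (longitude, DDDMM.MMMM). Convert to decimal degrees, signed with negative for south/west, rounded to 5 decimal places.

Latitude: split at 2 digits → 70° and 39.1572′; 70 + 39.1572/60 = 70.652620
N → positive
Longitude: split at 3 digits → 169° and 52.1656′; 169 + 52.1656/60 = 169.869427
E → positive

70.65262, 169.86943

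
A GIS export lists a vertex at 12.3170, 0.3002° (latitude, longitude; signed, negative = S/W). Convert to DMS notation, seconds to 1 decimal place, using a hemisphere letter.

12°19′1.2″ N, 0°18′0.7″ E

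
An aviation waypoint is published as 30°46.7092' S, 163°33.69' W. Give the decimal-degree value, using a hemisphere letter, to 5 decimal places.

30.77849° S, 163.56150° W

Latitude: 46.7092′ = 0.778487°; total 30.778487
Lon: 33.69′ = 0.561500°; total 163.561500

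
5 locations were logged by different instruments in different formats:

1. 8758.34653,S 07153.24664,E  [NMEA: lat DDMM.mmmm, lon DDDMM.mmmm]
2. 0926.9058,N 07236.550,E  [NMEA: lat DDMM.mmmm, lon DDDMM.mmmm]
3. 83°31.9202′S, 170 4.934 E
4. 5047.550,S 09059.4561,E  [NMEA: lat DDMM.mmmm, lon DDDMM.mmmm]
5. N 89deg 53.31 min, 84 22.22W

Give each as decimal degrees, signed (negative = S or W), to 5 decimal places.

Point 1:
  Lat: degrees = first 2 digits = 87, minutes = 58.34653; 87 + 58.34653/60 = 87.972442
  S ⇒ negate
  λ: degrees = first 3 digits = 71, minutes = 53.24664; 71 + 53.24664/60 = 71.887444
  E ⇒ keep positive
Point 2:
  Latitude: split at 2 digits → 09° and 26.9058′; 9 + 26.9058/60 = 9.448430
  N ⇒ keep positive
  λ: degrees = first 3 digits = 72, minutes = 36.55; 72 + 36.55/60 = 72.609167
  E → positive
Point 3:
  φ: 31.9202′ = 0.532003°; total 83.532003
  S → negative
  Longitude: 170 + 4.934/60 = 170.082233
  E ⇒ keep positive
Point 4:
  Lat: split at 2 digits → 50° and 47.55′; 50 + 47.55/60 = 50.792500
  S ⇒ negate
  Lon: split at 3 digits → 090° and 59.4561′; 90 + 59.4561/60 = 90.990935
  E ⇒ keep positive
Point 5:
  φ: 53.31′ = 0.888500°; total 89.888500
  N ⇒ keep positive
  Longitude: 84 + 22.22/60 = 84.370333
  W ⇒ negate

1. -87.97244, 71.88744
2. 9.44843, 72.60917
3. -83.53200, 170.08223
4. -50.79250, 90.99094
5. 89.88850, -84.37033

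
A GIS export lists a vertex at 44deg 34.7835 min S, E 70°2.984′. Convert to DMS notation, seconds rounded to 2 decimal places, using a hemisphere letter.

44°34′47.01″ S, 70°02′59.04″ E

Lat: fractional minutes 0.78350 × 60 = 47.0100″
Longitude: 2.98400′ → 2′ and 0.98400 × 60 = 59.0400″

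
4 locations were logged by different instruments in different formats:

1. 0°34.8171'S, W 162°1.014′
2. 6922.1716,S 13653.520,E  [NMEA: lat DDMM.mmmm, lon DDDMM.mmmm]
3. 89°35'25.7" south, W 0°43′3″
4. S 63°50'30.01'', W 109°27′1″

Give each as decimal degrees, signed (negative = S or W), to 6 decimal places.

1. -0.580285, -162.016900
2. -69.369527, 136.892000
3. -89.590472, -0.717500
4. -63.841669, -109.450278

Point 1:
  Latitude: 0 + 34.8171/60 = 0.5802850
  hemisphere S, so the sign is −
  Longitude: 162 + 1.014/60 = 162.0169000
  W → negative
Point 2:
  φ: split at 2 digits → 69° and 22.1716′; 69 + 22.1716/60 = 69.3695267
  hemisphere S, so the sign is −
  Lon: split at 3 digits → 136° and 53.52′; 136 + 53.52/60 = 136.8920000
  E → positive
Point 3:
  φ: 35′ + 25.7″ = 35.42833′; 89 + 35.42833/60 = 89.5904722
  S ⇒ negate
  Longitude: 0° + 43/60 + 3/3600 = 0 + 0.716667 + 0.000833 = 0.7175000
  W ⇒ negate
Point 4:
  Latitude: 63° + 50/60 + 30.01/3600 = 63 + 0.833333 + 0.008336 = 63.8416694
  S → negative
  Lon: 109° + 27/60 + 1/3600 = 109 + 0.450000 + 0.000278 = 109.4502778
  hemisphere W, so the sign is −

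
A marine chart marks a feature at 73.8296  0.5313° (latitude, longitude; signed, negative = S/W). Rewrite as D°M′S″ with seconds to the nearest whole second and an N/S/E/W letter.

φ: 0.829600° → 49.77600′; 0.77600 × 60 = 46.56″
λ: whole degrees 0; 31.87800′ → 31′ and 52.68″

73°49′47″ N, 0°31′53″ E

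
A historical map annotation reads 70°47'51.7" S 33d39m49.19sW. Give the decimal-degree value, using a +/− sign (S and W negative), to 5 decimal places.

-70.79769, -33.66366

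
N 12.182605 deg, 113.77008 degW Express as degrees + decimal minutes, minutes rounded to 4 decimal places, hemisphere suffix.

Lat: minutes = (12.182605 − 12) × 60 = 10.956300
Lon: fractional part 0.770080 → 46.204800 minutes

12° 10.9563′ N, 113° 46.2048′ W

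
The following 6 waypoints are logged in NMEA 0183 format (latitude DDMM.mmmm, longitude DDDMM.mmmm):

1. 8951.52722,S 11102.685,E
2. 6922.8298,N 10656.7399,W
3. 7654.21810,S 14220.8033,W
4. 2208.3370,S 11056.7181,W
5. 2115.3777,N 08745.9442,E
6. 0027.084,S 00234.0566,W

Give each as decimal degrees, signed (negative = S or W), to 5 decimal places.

1. -89.85879, 111.04475
2. 69.38050, -106.94567
3. -76.90364, -142.34672
4. -22.13895, -110.94530
5. 21.25630, 87.76574
6. -0.45140, -2.56761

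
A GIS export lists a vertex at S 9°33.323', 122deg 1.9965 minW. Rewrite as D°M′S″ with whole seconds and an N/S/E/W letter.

9°33′19″ S, 122°02′0″ W

φ: 33.32300′ → 33′ and 0.32300 × 60 = 19.38″
Lon: 1.99650′ → 1′ and 0.99650 × 60 = 59.79″
rounding carry → 122°02′0″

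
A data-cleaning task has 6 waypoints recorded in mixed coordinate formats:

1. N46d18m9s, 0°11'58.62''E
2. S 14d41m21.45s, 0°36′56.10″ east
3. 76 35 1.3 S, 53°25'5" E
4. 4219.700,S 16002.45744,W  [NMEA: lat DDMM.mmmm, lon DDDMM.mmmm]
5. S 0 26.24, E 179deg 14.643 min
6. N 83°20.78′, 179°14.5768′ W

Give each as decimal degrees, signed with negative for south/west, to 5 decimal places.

1. 46.30250, 0.19962
2. -14.68929, 0.61558
3. -76.58369, 53.41806
4. -42.32833, -160.04096
5. -0.43733, 179.24405
6. 83.34633, -179.24295

Point 1:
  Lat: 46 + 18/60 + 9/3600 = 46.302500
  N ⇒ keep positive
  λ: 0° + 11/60 + 58.62/3600 = 0 + 0.183333 + 0.016283 = 0.199617
  E → positive
Point 2:
  φ: 14° + 41/60 + 21.45/3600 = 14 + 0.683333 + 0.005958 = 14.689292
  hemisphere S, so the sign is −
  Longitude: 0 + 36/60 + 56.1/3600 = 0.615583
  E ⇒ keep positive
Point 3:
  Lat: 76 + 35/60 + 1.3/3600 = 76.583694
  S → negative
  Lon: 53 + 25/60 + 5/3600 = 53.418056
  E → positive
Point 4:
  φ: degrees = first 2 digits = 42, minutes = 19.7; 42 + 19.7/60 = 42.328333
  hemisphere S, so the sign is −
  Lon: split at 3 digits → 160° and 2.45744′; 160 + 2.45744/60 = 160.040957
  hemisphere W, so the sign is −
Point 5:
  φ: 26.24′ = 0.437333°; total 0.437333
  S → negative
  λ: 14.643′ = 0.244050°; total 179.244050
  E → positive
Point 6:
  Latitude: 83 + 20.78/60 = 83.346333
  N → positive
  λ: 179 + 14.5768/60 = 179.242947
  hemisphere W, so the sign is −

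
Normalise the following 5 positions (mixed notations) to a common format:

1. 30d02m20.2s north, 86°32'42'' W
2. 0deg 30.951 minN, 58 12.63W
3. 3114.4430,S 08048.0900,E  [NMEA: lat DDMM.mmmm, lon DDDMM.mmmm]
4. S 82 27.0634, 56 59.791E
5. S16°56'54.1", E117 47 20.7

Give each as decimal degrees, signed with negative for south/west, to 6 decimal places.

1. 30.038944, -86.545000
2. 0.515850, -58.210500
3. -31.240717, 80.801500
4. -82.451057, 56.996517
5. -16.948361, 117.789083

Point 1:
  Lat: 30 + 2/60 + 20.2/3600 = 30.0389444
  N ⇒ keep positive
  Longitude: 86 + 32/60 + 42/3600 = 86.5450000
  W ⇒ negate
Point 2:
  Lat: 30.951′ = 0.515850°; total 0.5158500
  N → positive
  λ: 58 + 12.63/60 = 58.2105000
  hemisphere W, so the sign is −
Point 3:
  Latitude: degrees = first 2 digits = 31, minutes = 14.443; 31 + 14.443/60 = 31.2407167
  hemisphere S, so the sign is −
  Longitude: split at 3 digits → 080° and 48.09′; 80 + 48.09/60 = 80.8015000
  E → positive
Point 4:
  Lat: 27.0634′ = 0.451057°; total 82.4510567
  S ⇒ negate
  λ: 59.791′ = 0.996517°; total 56.9965167
  E ⇒ keep positive
Point 5:
  Latitude: 16° + 56/60 + 54.1/3600 = 16 + 0.933333 + 0.015028 = 16.9483611
  S ⇒ negate
  λ: 117 + 47/60 + 20.7/3600 = 117.7890833
  E ⇒ keep positive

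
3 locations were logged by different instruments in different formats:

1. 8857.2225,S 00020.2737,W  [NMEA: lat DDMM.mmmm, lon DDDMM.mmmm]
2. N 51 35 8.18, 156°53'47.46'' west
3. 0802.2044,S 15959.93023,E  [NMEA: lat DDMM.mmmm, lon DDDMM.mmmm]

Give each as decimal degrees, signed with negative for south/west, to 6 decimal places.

1. -88.953708, -0.337895
2. 51.585606, -156.896517
3. -8.036740, 159.998837

Point 1:
  Latitude: split at 2 digits → 88° and 57.2225′; 88 + 57.2225/60 = 88.9537083
  hemisphere S, so the sign is −
  Longitude: split at 3 digits → 000° and 20.2737′; 0 + 20.2737/60 = 0.3378950
  W → negative
Point 2:
  Latitude: 35′ + 8.18″ = 35.13633′; 51 + 35.13633/60 = 51.5856056
  N → positive
  Longitude: 156° + 53/60 + 47.46/3600 = 156 + 0.883333 + 0.013183 = 156.8965167
  hemisphere W, so the sign is −
Point 3:
  Lat: split at 2 digits → 08° and 2.2044′; 8 + 2.2044/60 = 8.0367400
  S → negative
  λ: split at 3 digits → 159° and 59.93023′; 159 + 59.93023/60 = 159.9988372
  E ⇒ keep positive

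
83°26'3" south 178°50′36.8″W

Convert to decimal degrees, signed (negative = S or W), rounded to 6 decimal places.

Lat: 26′ + 3″ = 26.05000′; 83 + 26.05000/60 = 83.4341667
S ⇒ negate
Longitude: 178 + 50/60 + 36.8/3600 = 178.8435556
W ⇒ negate

-83.434167, -178.843556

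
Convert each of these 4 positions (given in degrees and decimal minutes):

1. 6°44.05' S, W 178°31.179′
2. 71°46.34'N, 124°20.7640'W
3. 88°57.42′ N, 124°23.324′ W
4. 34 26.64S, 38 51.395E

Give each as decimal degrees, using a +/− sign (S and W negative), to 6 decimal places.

Point 1:
  φ: 6 + 44.05/60 = 6.7341667
  S ⇒ negate
  Lon: 178 + 31.179/60 = 178.5196500
  W ⇒ negate
Point 2:
  φ: 46.34′ = 0.772333°; total 71.7723333
  N ⇒ keep positive
  Lon: 124 + 20.764/60 = 124.3460667
  W ⇒ negate
Point 3:
  φ: 88 + 57.42/60 = 88.9570000
  N ⇒ keep positive
  Longitude: 23.324′ = 0.388733°; total 124.3887333
  hemisphere W, so the sign is −
Point 4:
  φ: 34 + 26.64/60 = 34.4440000
  S → negative
  λ: 51.395′ = 0.856583°; total 38.8565833
  E → positive

1. -6.734167, -178.519650
2. 71.772333, -124.346067
3. 88.957000, -124.388733
4. -34.444000, 38.856583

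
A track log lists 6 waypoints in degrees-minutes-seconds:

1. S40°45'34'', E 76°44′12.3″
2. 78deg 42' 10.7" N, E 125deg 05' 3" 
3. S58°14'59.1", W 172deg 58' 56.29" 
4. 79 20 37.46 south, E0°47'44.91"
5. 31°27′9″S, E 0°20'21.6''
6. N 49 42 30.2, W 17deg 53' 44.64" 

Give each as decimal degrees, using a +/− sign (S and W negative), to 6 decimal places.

Point 1:
  φ: 40 + 45/60 + 34/3600 = 40.7594444
  hemisphere S, so the sign is −
  λ: 76° + 44/60 + 12.3/3600 = 76 + 0.733333 + 0.003417 = 76.7367500
  E ⇒ keep positive
Point 2:
  Lat: 78 + 42/60 + 10.7/3600 = 78.7029722
  N ⇒ keep positive
  Lon: 125 + 5/60 + 3/3600 = 125.0841667
  E ⇒ keep positive
Point 3:
  Latitude: 14′ + 59.1″ = 14.98500′; 58 + 14.98500/60 = 58.2497500
  S → negative
  λ: 172° + 58/60 + 56.29/3600 = 172 + 0.966667 + 0.015636 = 172.9823028
  hemisphere W, so the sign is −
Point 4:
  φ: 79 + 20/60 + 37.46/3600 = 79.3437389
  S ⇒ negate
  λ: 0 + 47/60 + 44.91/3600 = 0.7958083
  E ⇒ keep positive
Point 5:
  Latitude: 31° + 27/60 + 9/3600 = 31 + 0.450000 + 0.002500 = 31.4525000
  S ⇒ negate
  λ: 0° + 20/60 + 21.6/3600 = 0 + 0.333333 + 0.006000 = 0.3393333
  E ⇒ keep positive
Point 6:
  Latitude: 49 + 42/60 + 30.2/3600 = 49.7083889
  N → positive
  Longitude: 17 + 53/60 + 44.64/3600 = 17.8957333
  W → negative

1. -40.759444, 76.736750
2. 78.702972, 125.084167
3. -58.249750, -172.982303
4. -79.343739, 0.795808
5. -31.452500, 0.339333
6. 49.708389, -17.895733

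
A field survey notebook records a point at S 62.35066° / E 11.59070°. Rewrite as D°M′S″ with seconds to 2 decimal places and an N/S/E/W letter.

φ: whole degrees 62; 21.03960′ → 21′ and 2.3760″
λ: whole degrees 11; 35.44200′ → 35′ and 26.5200″

62°21′2.38″ S, 11°35′26.52″ E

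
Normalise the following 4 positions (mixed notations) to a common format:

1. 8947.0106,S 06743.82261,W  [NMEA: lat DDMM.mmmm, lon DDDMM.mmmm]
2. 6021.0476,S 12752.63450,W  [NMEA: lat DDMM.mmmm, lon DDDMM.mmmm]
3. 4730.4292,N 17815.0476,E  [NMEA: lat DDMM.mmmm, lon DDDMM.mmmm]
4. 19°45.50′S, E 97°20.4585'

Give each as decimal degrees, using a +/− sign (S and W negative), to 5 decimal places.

1. -89.78351, -67.73038
2. -60.35079, -127.87724
3. 47.50715, 178.25079
4. -19.75833, 97.34098

Point 1:
  Lat: split at 2 digits → 89° and 47.0106′; 89 + 47.0106/60 = 89.783510
  S ⇒ negate
  Lon: split at 3 digits → 067° and 43.82261′; 67 + 43.82261/60 = 67.730377
  hemisphere W, so the sign is −
Point 2:
  φ: split at 2 digits → 60° and 21.0476′; 60 + 21.0476/60 = 60.350793
  S ⇒ negate
  λ: split at 3 digits → 127° and 52.6345′; 127 + 52.6345/60 = 127.877242
  W → negative
Point 3:
  Latitude: split at 2 digits → 47° and 30.4292′; 47 + 30.4292/60 = 47.507153
  N → positive
  λ: degrees = first 3 digits = 178, minutes = 15.0476; 178 + 15.0476/60 = 178.250793
  E ⇒ keep positive
Point 4:
  Latitude: 19 + 45.5/60 = 19.758333
  hemisphere S, so the sign is −
  Lon: 20.4585′ = 0.340975°; total 97.340975
  E ⇒ keep positive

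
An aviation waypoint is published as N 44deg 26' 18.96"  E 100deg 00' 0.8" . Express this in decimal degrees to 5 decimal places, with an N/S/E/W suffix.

φ: 44 + 26/60 + 18.96/3600 = 44.438600
Longitude: 100 + 0/60 + 0.8/3600 = 100.000222

44.43860° N, 100.00022° E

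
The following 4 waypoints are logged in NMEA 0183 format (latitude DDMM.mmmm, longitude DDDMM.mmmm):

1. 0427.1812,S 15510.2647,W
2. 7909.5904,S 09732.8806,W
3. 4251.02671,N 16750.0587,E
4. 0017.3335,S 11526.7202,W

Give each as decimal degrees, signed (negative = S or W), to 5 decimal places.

Point 1:
  Latitude: split at 2 digits → 04° and 27.1812′; 4 + 27.1812/60 = 4.453020
  hemisphere S, so the sign is −
  Lon: degrees = first 3 digits = 155, minutes = 10.2647; 155 + 10.2647/60 = 155.171078
  hemisphere W, so the sign is −
Point 2:
  φ: split at 2 digits → 79° and 9.5904′; 79 + 9.5904/60 = 79.159840
  S ⇒ negate
  Lon: split at 3 digits → 097° and 32.8806′; 97 + 32.8806/60 = 97.548010
  W ⇒ negate
Point 3:
  Latitude: degrees = first 2 digits = 42, minutes = 51.02671; 42 + 51.02671/60 = 42.850445
  N → positive
  λ: split at 3 digits → 167° and 50.0587′; 167 + 50.0587/60 = 167.834312
  E ⇒ keep positive
Point 4:
  Latitude: degrees = first 2 digits = 0, minutes = 17.3335; 0 + 17.3335/60 = 0.288892
  hemisphere S, so the sign is −
  Lon: degrees = first 3 digits = 115, minutes = 26.7202; 115 + 26.7202/60 = 115.445337
  hemisphere W, so the sign is −

1. -4.45302, -155.17108
2. -79.15984, -97.54801
3. 42.85045, 167.83431
4. -0.28889, -115.44534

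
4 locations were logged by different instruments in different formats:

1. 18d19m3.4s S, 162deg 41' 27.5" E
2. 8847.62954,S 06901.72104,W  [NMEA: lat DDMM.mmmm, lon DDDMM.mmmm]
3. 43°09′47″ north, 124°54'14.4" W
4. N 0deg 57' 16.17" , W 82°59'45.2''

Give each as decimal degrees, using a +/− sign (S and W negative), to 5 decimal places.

1. -18.31761, 162.69097
2. -88.79383, -69.02868
3. 43.16306, -124.90400
4. 0.95449, -82.99589

Point 1:
  Lat: 18 + 19/60 + 3.4/3600 = 18.317611
  hemisphere S, so the sign is −
  Lon: 162° + 41/60 + 27.5/3600 = 162 + 0.683333 + 0.007639 = 162.690972
  E ⇒ keep positive
Point 2:
  Latitude: split at 2 digits → 88° and 47.62954′; 88 + 47.62954/60 = 88.793826
  hemisphere S, so the sign is −
  Lon: split at 3 digits → 069° and 1.72104′; 69 + 1.72104/60 = 69.028684
  W → negative
Point 3:
  φ: 43° + 9/60 + 47/3600 = 43 + 0.150000 + 0.013056 = 43.163056
  N ⇒ keep positive
  λ: 124° + 54/60 + 14.4/3600 = 124 + 0.900000 + 0.004000 = 124.904000
  W ⇒ negate
Point 4:
  φ: 57′ + 16.17″ = 57.26950′; 0 + 57.26950/60 = 0.954492
  N → positive
  Lon: 59′ + 45.2″ = 59.75333′; 82 + 59.75333/60 = 82.995889
  hemisphere W, so the sign is −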